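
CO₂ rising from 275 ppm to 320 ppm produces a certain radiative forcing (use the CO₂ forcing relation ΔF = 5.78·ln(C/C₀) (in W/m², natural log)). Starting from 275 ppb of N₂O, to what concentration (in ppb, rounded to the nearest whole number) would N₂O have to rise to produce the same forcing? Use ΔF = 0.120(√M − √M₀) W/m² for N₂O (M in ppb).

M ≈ 570 ppb

CO₂ forcing: 5.78 × ln(320/275) = 5.78 × 0.151550 = 0.87596 W/m².
Set 0.120(√M − √275) = 0.87596: √M = 0.87596/0.120 + √275 = 7.2997 + 16.5831 = 23.8828.
M = (23.8828)² = 570.39 ppb.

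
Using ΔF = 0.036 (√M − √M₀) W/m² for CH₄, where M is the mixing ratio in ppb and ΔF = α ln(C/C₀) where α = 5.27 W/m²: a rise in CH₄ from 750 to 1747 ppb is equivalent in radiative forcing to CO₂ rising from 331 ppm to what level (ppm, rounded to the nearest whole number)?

C ≈ 365 ppm

CH₄ forcing: 0.036 × (√1747 − √750) = 0.036 × (41.7971 − 27.3861) = 0.036 × 14.4110 = 0.51880 W/m².
Set 5.27 ln(C/331) = 0.51880: ln(C/331) = 0.51880/5.27 = 0.09844, so C = 331 × e^0.09844 = 331 × 1.10345 = 365.24 ppm.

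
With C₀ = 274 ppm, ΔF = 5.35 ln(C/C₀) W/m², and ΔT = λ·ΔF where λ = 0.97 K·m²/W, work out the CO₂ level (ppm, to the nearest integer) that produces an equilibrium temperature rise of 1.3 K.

C ≈ 352 ppm

Required forcing: ΔF = ΔT/λ = 1.3/0.97 = 1.3402 W/m².
Then ln(C/274) = ΔF/5.35 = 1.3402/5.35 = 0.25050.
So C = 274 × e^0.25050 = 274 × 1.28467 = 352.00 ppm.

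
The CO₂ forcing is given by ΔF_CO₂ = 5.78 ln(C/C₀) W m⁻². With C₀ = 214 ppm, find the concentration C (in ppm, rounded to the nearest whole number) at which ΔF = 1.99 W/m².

Set 5.78 ln(C/214) = 1.99, so ln(C/214) = 1.99/5.78 = 0.34429.
Then C/214 = e^0.34429 = 1.41099, giving C = 214 × 1.41099 = 301.95 ppm.

C ≈ 302 ppm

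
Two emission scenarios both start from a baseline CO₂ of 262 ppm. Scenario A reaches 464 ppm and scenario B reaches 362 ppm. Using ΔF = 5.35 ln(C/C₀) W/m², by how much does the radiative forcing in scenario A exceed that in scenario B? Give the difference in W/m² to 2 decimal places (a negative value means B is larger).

ΔF_A = 5.35 ln(464/262) = 5.35 × 0.57154 = 3.0577 W/m².
ΔF_B = 5.35 ln(362/262) = 5.35 × 0.32330 = 1.7297 W/m².
Difference: 3.0577 − 1.7297 = 1.3280 W/m².

ΔF_A − ΔF_B = 1.33 W/m²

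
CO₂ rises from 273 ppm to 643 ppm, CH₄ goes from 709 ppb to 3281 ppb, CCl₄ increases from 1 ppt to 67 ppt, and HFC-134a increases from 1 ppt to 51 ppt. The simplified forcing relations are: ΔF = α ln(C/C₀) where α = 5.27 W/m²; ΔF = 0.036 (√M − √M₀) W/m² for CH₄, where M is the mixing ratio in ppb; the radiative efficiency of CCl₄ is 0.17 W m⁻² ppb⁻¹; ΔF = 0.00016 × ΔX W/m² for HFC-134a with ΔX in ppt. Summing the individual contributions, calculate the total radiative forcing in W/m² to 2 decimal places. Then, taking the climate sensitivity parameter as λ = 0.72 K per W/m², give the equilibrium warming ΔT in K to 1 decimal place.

ΔF = 5.64 W/m²; ΔT = 4.1 K

CO₂: 5.27 × ln(643/273) = 5.27 × ln(2.35531) = 5.27 × 0.85667 = 4.5147 W/m².
CH₄: 0.036 × (√3281 − √709) = 0.036 × (57.2800 − 26.6271) = 0.036 × 30.6529 = 1.1035 W/m².
CCl₄: Δ = 67 − 1 = 66 ppt = 0.066 ppb; ΔF = 0.17 × 0.066 = 0.0112 W/m².
HFC-134a: ΔF = 0.00016 × (51 − 1) = 0.00016 × 50 = 0.0080 W/m².
Total ΔF = 4.5147 + 1.1035 + 0.0112 + 0.0080 = 5.6374 W/m².
ΔT = λ ΔF = 0.72 × 5.64 = 4.0608 K.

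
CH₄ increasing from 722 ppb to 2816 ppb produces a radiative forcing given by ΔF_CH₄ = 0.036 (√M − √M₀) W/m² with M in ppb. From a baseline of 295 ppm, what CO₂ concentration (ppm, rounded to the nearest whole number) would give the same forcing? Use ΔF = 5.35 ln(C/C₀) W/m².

CH₄ forcing: 0.036 × (√2816 − √722) = 0.036 × (53.0660 − 26.8701) = 0.036 × 26.1959 = 0.94305 W/m².
Set 5.35 ln(C/295) = 0.94305: ln(C/295) = 0.94305/5.35 = 0.17627, so C = 295 × e^0.17627 = 295 × 1.19276 = 351.86 ppm.

C ≈ 352 ppm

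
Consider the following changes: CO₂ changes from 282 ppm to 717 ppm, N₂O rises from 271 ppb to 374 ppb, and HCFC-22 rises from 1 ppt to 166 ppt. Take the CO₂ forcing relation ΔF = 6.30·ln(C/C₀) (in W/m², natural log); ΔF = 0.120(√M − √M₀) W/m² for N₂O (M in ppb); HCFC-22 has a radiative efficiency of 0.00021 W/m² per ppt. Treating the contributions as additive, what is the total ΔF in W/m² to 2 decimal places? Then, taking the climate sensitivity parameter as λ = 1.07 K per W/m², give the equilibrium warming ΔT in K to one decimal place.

ΔF = 6.26 W/m²; ΔT = 6.7 K

CO₂: 6.30 × ln(717/282) = 6.30 × ln(2.54255) = 6.30 × 0.93317 = 5.8790 W/m².
N₂O: 0.120 × (√374 − √271) = 0.120 × (19.3391 − 16.4621) = 0.120 × 2.8770 = 0.3452 W/m².
HCFC-22: ΔF = 0.00021 × (166 − 1) = 0.00021 × 165 = 0.0347 W/m².
Total ΔF = 5.8790 + 0.3452 + 0.0347 = 6.2589 W/m².
ΔT = λ ΔF = 1.07 × 6.26 = 6.6982 K.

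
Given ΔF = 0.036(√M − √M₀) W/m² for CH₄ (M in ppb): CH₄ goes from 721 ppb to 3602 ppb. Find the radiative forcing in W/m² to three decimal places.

CH₄: 0.036 × (√3602 − √721) = 0.036 × (60.0167 − 26.8514) = 0.036 × 33.1653 = 1.1940 W/m².

ΔF = 1.194 W/m²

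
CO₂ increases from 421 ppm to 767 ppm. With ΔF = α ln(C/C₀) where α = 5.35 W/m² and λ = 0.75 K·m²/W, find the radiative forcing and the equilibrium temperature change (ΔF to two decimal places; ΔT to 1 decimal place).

ΔF = 3.21 W/m²; ΔT = 2.4 K

CO₂: 5.35 × ln(767/421) = 5.35 × ln(1.82185) = 5.35 × 0.59985 = 3.2092 W/m².
ΔT = λ ΔF = 0.75 × 3.21 = 2.4075 K.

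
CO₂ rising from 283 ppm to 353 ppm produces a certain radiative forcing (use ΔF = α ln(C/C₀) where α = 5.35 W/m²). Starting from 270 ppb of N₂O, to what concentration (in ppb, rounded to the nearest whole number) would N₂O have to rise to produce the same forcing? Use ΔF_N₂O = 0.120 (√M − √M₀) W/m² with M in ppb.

M ≈ 691 ppb

CO₂ forcing: 5.35 × ln(353/283) = 5.35 × 0.221021 = 1.18246 W/m².
Set 0.120(√M − √270) = 1.18246: √M = 1.18246/0.120 + √270 = 9.8538 + 16.4317 = 26.2855.
M = (26.2855)² = 690.93 ppb.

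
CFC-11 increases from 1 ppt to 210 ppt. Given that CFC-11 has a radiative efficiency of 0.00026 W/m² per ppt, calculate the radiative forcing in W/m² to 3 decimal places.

CFC-11: ΔF = 0.00026 × (210 − 1) = 0.00026 × 209 = 0.0543 W/m².

ΔF = 0.054 W/m²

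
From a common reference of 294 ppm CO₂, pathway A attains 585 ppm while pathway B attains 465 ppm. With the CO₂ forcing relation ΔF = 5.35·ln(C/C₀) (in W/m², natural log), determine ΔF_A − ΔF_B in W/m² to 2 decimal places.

ΔF_A − ΔF_B = 1.23 W/m²

ΔF_A = 5.35 ln(585/294) = 5.35 × 0.68803 = 3.6810 W/m².
ΔF_B = 5.35 ln(465/294) = 5.35 × 0.45846 = 2.4528 W/m².
Difference: 3.6810 − 2.4528 = 1.2282 W/m².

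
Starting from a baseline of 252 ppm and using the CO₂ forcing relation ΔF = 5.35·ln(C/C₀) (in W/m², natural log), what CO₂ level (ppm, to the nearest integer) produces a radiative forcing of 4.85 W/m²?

C ≈ 624 ppm

Set 5.35 ln(C/252) = 4.85, so ln(C/252) = 4.85/5.35 = 0.90654.
Then C/252 = e^0.90654 = 2.47574, giving C = 252 × 2.47574 = 623.89 ppm.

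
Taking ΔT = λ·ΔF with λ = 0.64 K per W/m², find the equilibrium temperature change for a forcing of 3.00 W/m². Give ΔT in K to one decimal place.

ΔT = 1.9 K

ΔT = λ ΔF = 0.64 × 3.00 = 1.9200 K.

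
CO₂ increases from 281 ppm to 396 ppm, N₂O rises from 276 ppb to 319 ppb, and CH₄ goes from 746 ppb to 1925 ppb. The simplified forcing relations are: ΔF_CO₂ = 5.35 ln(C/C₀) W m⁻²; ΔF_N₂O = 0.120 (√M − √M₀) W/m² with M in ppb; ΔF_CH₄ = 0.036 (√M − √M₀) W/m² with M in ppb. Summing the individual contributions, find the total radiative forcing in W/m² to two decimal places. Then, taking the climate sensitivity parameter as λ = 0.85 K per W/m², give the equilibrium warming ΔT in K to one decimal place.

ΔF = 2.58 W/m²; ΔT = 2.2 K

CO₂: 5.35 × ln(396/281) = 5.35 × ln(1.40925) = 5.35 × 0.34306 = 1.8354 W/m².
N₂O: 0.120 × (√319 − √276) = 0.120 × (17.8606 − 16.6132) = 0.120 × 1.2474 = 0.1497 W/m².
CH₄: 0.036 × (√1925 − √746) = 0.036 × (43.8748 − 27.3130) = 0.036 × 16.5618 = 0.5962 W/m².
Total ΔF = 1.8354 + 0.1497 + 0.5962 = 2.5813 W/m².
ΔT = λ ΔF = 0.85 × 2.58 = 2.1930 K.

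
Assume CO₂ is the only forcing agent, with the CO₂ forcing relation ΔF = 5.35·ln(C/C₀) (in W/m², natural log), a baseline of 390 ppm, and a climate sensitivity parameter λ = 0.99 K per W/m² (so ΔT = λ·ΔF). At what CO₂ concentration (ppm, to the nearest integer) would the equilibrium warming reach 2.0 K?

C ≈ 569 ppm

Required forcing: ΔF = ΔT/λ = 2.0/0.99 = 2.0202 W/m².
Then ln(C/390) = ΔF/5.35 = 2.0202/5.35 = 0.37761.
So C = 390 × e^0.37761 = 390 × 1.45879 = 568.93 ppm.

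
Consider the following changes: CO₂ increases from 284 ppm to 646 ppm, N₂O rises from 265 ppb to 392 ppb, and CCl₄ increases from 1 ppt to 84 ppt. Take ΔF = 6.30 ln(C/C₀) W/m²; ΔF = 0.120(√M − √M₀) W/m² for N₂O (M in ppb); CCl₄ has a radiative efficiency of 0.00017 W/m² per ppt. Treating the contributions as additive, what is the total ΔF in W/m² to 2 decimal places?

ΔF = 5.61 W/m²

CO₂: 6.30 × ln(646/284) = 6.30 × ln(2.27465) = 6.30 × 0.82183 = 5.1775 W/m².
N₂O: 0.120 × (√392 − √265) = 0.120 × (19.7990 − 16.2788) = 0.120 × 3.5202 = 0.4224 W/m².
CCl₄: ΔF = 0.00017 × (84 − 1) = 0.00017 × 83 = 0.0141 W/m².
Total ΔF = 5.1775 + 0.4224 + 0.0141 = 5.6140 W/m².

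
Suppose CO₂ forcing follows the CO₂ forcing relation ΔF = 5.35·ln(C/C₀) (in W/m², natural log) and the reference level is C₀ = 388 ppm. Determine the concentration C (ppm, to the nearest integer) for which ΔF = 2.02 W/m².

C ≈ 566 ppm

Set 5.35 ln(C/388) = 2.02, so ln(C/388) = 2.02/5.35 = 0.37757.
Then C/388 = e^0.37757 = 1.45874, giving C = 388 × 1.45874 = 565.99 ppm.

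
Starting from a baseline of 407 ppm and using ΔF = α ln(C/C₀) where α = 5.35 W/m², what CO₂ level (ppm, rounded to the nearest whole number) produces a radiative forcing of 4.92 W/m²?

C ≈ 1021 ppm

Set 5.35 ln(C/407) = 4.92, so ln(C/407) = 4.92/5.35 = 0.91963.
Then C/407 = e^0.91963 = 2.50836, giving C = 407 × 2.50836 = 1020.90 ppm.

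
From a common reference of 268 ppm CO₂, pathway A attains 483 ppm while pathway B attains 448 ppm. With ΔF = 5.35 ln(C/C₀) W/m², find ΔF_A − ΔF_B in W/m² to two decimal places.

ΔF_A − ΔF_B = 0.40 W/m²

ΔF_A = 5.35 ln(483/268) = 5.35 × 0.58903 = 3.1513 W/m².
ΔF_B = 5.35 ln(448/268) = 5.35 × 0.51381 = 2.7489 W/m².
Difference: 3.1513 − 2.7489 = 0.4024 W/m².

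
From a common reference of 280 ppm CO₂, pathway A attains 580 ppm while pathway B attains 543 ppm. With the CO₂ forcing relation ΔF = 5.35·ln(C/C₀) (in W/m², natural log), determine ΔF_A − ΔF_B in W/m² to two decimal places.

ΔF_A = 5.35 ln(580/280) = 5.35 × 0.72824 = 3.8961 W/m².
ΔF_B = 5.35 ln(543/280) = 5.35 × 0.66232 = 3.5434 W/m².
Difference: 3.8961 − 3.5434 = 0.3527 W/m².
(Equivalently, ΔF_A − ΔF_B = 5.35 ln(580/543) = 5.35 × 0.06592 = 0.3527 W/m².)

ΔF_A − ΔF_B = 0.35 W/m²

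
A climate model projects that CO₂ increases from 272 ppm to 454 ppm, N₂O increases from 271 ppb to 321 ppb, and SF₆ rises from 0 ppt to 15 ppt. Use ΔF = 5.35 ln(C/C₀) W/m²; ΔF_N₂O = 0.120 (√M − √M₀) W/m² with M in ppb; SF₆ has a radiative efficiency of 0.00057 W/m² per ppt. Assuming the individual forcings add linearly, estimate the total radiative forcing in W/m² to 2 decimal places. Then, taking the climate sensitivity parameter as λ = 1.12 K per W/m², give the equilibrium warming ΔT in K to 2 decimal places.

ΔF = 2.92 W/m²; ΔT = 3.27 K

CO₂: 5.35 × ln(454/272) = 5.35 × ln(1.66912) = 5.35 × 0.51230 = 2.7408 W/m².
N₂O: 0.120 × (√321 − √271) = 0.120 × (17.9165 − 16.4621) = 0.120 × 1.4544 = 0.1745 W/m².
SF₆: ΔF = 0.00057 × (15 − 0) = 0.00057 × 15 = 0.0086 W/m².
Total ΔF = 2.7408 + 0.1745 + 0.0086 = 2.9239 W/m².
ΔT = λ ΔF = 1.12 × 2.92 = 3.2704 K.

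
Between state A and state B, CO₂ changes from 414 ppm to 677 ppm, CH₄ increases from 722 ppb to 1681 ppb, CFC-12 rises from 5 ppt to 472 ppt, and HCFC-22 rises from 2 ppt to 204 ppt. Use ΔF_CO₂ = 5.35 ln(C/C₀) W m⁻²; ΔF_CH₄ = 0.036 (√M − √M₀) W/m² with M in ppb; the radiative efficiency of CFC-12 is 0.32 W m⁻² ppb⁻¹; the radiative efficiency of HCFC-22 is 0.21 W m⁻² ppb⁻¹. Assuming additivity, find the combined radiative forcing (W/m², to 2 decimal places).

ΔF = 3.33 W/m²

CO₂: 5.35 × ln(677/414) = 5.35 × ln(1.63527) = 5.35 × 0.49181 = 2.6312 W/m².
CH₄: 0.036 × (√1681 − √722) = 0.036 × (41.0000 − 26.8701) = 0.036 × 14.1299 = 0.5087 W/m².
CFC-12: Δ = 472 − 5 = 467 ppt = 0.467 ppb; ΔF = 0.32 × 0.467 = 0.1494 W/m².
HCFC-22: Δ = 204 − 2 = 202 ppt = 0.202 ppb; ΔF = 0.21 × 0.202 = 0.0424 W/m².
Total ΔF = 2.6312 + 0.5087 + 0.1494 + 0.0424 = 3.3317 W/m².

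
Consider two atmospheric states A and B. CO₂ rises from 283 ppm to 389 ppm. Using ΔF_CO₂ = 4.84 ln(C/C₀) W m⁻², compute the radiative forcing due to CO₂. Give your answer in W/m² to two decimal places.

ΔF = 1.54 W/m²

CO₂: 4.84 × ln(389/283) = 4.84 × ln(1.37456) = 4.84 × 0.31813 = 1.5397 W/m².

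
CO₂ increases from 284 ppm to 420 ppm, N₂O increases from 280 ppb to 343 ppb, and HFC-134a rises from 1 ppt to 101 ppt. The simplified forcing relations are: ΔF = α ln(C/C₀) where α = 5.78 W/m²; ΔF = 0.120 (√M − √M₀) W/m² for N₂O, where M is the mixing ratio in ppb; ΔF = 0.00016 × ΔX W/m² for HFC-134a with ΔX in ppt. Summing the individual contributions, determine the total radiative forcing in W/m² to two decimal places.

CO₂: 5.78 × ln(420/284) = 5.78 × ln(1.47887) = 5.78 × 0.39128 = 2.2616 W/m².
N₂O: 0.120 × (√343 − √280) = 0.120 × (18.5203 − 16.7332) = 0.120 × 1.7871 = 0.2145 W/m².
HFC-134a: ΔF = 0.00016 × (101 − 1) = 0.00016 × 100 = 0.0160 W/m².
Total ΔF = 2.2616 + 0.2145 + 0.0160 = 2.4921 W/m².

ΔF = 2.49 W/m²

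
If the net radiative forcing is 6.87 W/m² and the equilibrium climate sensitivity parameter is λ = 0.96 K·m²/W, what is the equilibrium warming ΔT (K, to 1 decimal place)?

ΔT = λ ΔF = 0.96 × 6.87 = 6.5952 K.

ΔT = 6.6 K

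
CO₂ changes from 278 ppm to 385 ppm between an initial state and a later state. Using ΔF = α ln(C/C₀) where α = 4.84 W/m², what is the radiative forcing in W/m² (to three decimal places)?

ΔF = 1.576 W/m²

CO₂ absorption bands are partially saturated, so forcing scales with the logarithm of the concentration ratio.
CO₂: 4.84 × ln(385/278) = 4.84 × ln(1.38489) = 4.84 × 0.32562 = 1.5760 W/m².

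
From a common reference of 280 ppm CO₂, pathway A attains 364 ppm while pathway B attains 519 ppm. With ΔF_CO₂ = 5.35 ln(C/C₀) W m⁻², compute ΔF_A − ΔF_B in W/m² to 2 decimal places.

ΔF_A = 5.35 ln(364/280) = 5.35 × 0.26236 = 1.4036 W/m².
ΔF_B = 5.35 ln(519/280) = 5.35 × 0.61711 = 3.3015 W/m².
Difference: 1.4036 − 3.3015 = -1.8979 W/m².

ΔF_A − ΔF_B = -1.90 W/m²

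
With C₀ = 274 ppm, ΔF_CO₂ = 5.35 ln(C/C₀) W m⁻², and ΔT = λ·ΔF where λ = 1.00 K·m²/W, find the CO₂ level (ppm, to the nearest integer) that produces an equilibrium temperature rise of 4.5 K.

C ≈ 635 ppm

Required forcing: ΔF = ΔT/λ = 4.5/1.00 = 4.5000 W/m².
Then ln(C/274) = ΔF/5.35 = 4.5000/5.35 = 0.84112.
So C = 274 × e^0.84112 = 274 × 2.31896 = 635.40 ppm.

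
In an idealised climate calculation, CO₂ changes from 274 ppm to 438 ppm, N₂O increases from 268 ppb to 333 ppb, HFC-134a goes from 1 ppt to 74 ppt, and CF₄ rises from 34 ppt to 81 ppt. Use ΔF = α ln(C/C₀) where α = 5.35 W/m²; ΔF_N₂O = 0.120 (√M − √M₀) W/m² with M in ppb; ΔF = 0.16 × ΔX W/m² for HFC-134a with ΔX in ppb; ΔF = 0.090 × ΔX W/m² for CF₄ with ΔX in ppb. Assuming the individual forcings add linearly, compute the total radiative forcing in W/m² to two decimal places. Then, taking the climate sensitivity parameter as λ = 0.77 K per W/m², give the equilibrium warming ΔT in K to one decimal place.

ΔF = 2.75 W/m²; ΔT = 2.1 K

CO₂: 5.35 × ln(438/274) = 5.35 × ln(1.59854) = 5.35 × 0.46909 = 2.5096 W/m².
N₂O: 0.120 × (√333 − √268) = 0.120 × (18.2483 − 16.3707) = 0.120 × 1.8776 = 0.2253 W/m².
HFC-134a: Δ = 74 − 1 = 73 ppt = 0.073 ppb; ΔF = 0.16 × 0.073 = 0.0117 W/m².
CF₄: Δ = 81 − 34 = 47 ppt = 0.047 ppb; ΔF = 0.090 × 0.047 = 0.0042 W/m².
Total ΔF = 2.5096 + 0.2253 + 0.0117 + 0.0042 = 2.7508 W/m².
ΔT = λ ΔF = 0.77 × 2.75 = 2.1175 K.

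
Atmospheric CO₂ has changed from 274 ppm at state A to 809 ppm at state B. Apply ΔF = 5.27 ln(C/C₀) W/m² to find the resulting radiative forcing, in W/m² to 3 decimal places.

CO₂: 5.27 × ln(809/274) = 5.27 × ln(2.95255) = 5.27 × 1.08267 = 5.7057 W/m².

ΔF = 5.706 W/m²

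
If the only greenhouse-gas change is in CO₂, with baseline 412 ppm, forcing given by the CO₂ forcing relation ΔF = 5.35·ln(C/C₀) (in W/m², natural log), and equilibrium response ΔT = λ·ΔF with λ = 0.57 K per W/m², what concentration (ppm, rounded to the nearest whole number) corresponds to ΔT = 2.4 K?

Required forcing: ΔF = ΔT/λ = 2.4/0.57 = 4.2105 W/m².
Then ln(C/412) = ΔF/5.35 = 4.2105/5.35 = 0.78701.
So C = 412 × e^0.78701 = 412 × 2.19682 = 905.09 ppm.

C ≈ 905 ppm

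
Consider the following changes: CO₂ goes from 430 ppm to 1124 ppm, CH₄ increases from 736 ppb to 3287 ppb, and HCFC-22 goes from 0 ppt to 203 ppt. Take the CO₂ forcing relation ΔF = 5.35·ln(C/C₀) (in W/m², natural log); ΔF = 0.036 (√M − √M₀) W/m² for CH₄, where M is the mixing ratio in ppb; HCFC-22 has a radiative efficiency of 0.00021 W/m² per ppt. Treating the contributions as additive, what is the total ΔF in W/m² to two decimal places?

ΔF = 6.27 W/m²

CO₂: 5.35 × ln(1124/430) = 5.35 × ln(2.61395) = 5.35 × 0.96086 = 5.1406 W/m².
CH₄: 0.036 × (√3287 − √736) = 0.036 × (57.3324 − 27.1293) = 0.036 × 30.2031 = 1.0873 W/m².
HCFC-22: ΔF = 0.00021 × (203 − 0) = 0.00021 × 203 = 0.0426 W/m².
Total ΔF = 5.1406 + 1.0873 + 0.0426 = 6.2705 W/m².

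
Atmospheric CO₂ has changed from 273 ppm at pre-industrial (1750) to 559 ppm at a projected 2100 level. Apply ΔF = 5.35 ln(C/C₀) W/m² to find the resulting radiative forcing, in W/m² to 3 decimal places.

CO₂: 5.35 × ln(559/273) = 5.35 × ln(2.04762) = 5.35 × 0.71668 = 3.8342 W/m².

ΔF = 3.834 W/m²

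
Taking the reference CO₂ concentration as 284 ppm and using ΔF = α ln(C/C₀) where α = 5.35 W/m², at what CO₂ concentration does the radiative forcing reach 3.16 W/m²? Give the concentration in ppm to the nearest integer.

C ≈ 513 ppm

Set 5.35 ln(C/284) = 3.16, so ln(C/284) = 3.16/5.35 = 0.59065.
Then C/284 = e^0.59065 = 1.80516, giving C = 284 × 1.80516 = 512.67 ppm.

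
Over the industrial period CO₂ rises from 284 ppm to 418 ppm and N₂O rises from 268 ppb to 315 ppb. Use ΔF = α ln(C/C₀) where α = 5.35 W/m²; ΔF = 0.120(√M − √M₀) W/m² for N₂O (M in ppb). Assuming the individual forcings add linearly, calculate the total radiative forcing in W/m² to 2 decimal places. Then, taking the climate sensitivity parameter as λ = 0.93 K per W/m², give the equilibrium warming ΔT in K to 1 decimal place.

CO₂: 5.35 × ln(418/284) = 5.35 × ln(1.47183) = 5.35 × 0.38651 = 2.0678 W/m².
N₂O: 0.120 × (√315 − √268) = 0.120 × (17.7482 − 16.3707) = 0.120 × 1.3775 = 0.1653 W/m².
Total ΔF = 2.0678 + 0.1653 = 2.2331 W/m².
ΔT = λ ΔF = 0.93 × 2.23 = 2.0739 K.

ΔF = 2.23 W/m²; ΔT = 2.1 K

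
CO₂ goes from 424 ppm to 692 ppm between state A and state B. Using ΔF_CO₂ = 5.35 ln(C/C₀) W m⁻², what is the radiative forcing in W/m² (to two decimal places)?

CO₂: 5.35 × ln(692/424) = 5.35 × ln(1.63208) = 5.35 × 0.48986 = 2.6208 W/m².

ΔF = 2.62 W/m²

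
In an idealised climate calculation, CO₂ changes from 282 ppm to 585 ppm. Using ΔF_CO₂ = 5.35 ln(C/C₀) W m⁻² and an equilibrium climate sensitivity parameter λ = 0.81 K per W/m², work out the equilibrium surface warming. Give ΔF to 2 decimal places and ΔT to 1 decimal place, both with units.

ΔF = 3.90 W/m²; ΔT = 3.2 K

CO₂: 5.35 × ln(585/282) = 5.35 × ln(2.07447) = 5.35 × 0.72971 = 3.9039 W/m².
ΔT = λ ΔF = 0.81 × 3.90 = 3.1590 K.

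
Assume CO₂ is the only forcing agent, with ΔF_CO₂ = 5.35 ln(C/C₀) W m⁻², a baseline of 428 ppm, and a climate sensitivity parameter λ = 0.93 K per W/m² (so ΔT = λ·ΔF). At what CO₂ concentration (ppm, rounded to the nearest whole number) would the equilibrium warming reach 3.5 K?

Required forcing: ΔF = ΔT/λ = 3.5/0.93 = 3.7634 W/m².
Then ln(C/428) = ΔF/5.35 = 3.7634/5.35 = 0.70344.
So C = 428 × e^0.70344 = 428 × 2.02069 = 864.86 ppm.

C ≈ 865 ppm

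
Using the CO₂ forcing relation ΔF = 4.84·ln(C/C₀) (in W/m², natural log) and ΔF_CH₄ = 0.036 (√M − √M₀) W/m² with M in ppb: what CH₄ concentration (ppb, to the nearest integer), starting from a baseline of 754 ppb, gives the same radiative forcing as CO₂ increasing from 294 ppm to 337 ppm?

M ≈ 2099 ppb

CO₂ forcing: 4.84 × ln(337/294) = 4.84 × 0.136503 = 0.66067 W/m².
Set 0.036(√M − √754) = 0.66067: √M = 0.66067/0.036 + √754 = 18.3519 + 27.4591 = 45.8110.
M = (45.8110)² = 2098.65 ppb.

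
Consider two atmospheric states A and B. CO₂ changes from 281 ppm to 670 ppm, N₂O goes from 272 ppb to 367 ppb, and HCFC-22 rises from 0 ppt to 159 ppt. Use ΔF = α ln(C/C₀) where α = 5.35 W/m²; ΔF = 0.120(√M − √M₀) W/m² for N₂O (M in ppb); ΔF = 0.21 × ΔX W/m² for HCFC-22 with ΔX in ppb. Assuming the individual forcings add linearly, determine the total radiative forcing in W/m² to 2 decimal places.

ΔF = 5.00 W/m²

CO₂: 5.35 × ln(670/281) = 5.35 × ln(2.38434) = 5.35 × 0.86892 = 4.6487 W/m².
N₂O: 0.120 × (√367 − √272) = 0.120 × (19.1572 − 16.4924) = 0.120 × 2.6648 = 0.3198 W/m².
HCFC-22: Δ = 159 − 0 = 159 ppt = 0.159 ppb; ΔF = 0.21 × 0.159 = 0.0334 W/m².
Total ΔF = 4.6487 + 0.3198 + 0.0334 = 5.0019 W/m².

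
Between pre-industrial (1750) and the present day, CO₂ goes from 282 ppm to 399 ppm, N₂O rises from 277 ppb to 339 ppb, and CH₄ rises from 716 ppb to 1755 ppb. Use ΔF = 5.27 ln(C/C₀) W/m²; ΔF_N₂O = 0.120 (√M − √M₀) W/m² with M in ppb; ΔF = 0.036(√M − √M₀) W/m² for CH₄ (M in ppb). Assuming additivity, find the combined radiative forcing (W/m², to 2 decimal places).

CO₂: 5.27 × ln(399/282) = 5.27 × ln(1.41489) = 5.27 × 0.34705 = 1.8290 W/m².
N₂O: 0.120 × (√339 − √277) = 0.120 × (18.4120 − 16.6433) = 0.120 × 1.7687 = 0.2122 W/m².
CH₄: 0.036 × (√1755 − √716) = 0.036 × (41.8927 − 26.7582) = 0.036 × 15.1345 = 0.5448 W/m².
Total ΔF = 1.8290 + 0.2122 + 0.5448 = 2.5860 W/m².

ΔF = 2.59 W/m²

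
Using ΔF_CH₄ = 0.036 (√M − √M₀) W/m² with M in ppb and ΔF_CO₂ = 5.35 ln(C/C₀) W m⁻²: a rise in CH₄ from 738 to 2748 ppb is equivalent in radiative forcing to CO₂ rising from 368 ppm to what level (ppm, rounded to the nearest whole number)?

CH₄ forcing: 0.036 × (√2748 − √738) = 0.036 × (52.4214 − 27.1662) = 0.036 × 25.2552 = 0.90919 W/m².
Set 5.35 ln(C/368) = 0.90919: ln(C/368) = 0.90919/5.35 = 0.16994, so C = 368 × e^0.16994 = 368 × 1.18523 = 436.16 ppm.

C ≈ 436 ppm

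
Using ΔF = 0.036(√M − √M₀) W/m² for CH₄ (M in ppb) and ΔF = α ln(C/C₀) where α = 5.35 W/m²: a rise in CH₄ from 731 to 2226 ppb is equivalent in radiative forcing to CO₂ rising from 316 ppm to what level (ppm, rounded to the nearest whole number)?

CH₄ forcing: 0.036 × (√2226 − √731) = 0.036 × (47.1805 − 27.0370) = 0.036 × 20.1435 = 0.72517 W/m².
Set 5.35 ln(C/316) = 0.72517: ln(C/316) = 0.72517/5.35 = 0.13555, so C = 316 × e^0.13555 = 316 × 1.14517 = 361.87 ppm.

C ≈ 362 ppm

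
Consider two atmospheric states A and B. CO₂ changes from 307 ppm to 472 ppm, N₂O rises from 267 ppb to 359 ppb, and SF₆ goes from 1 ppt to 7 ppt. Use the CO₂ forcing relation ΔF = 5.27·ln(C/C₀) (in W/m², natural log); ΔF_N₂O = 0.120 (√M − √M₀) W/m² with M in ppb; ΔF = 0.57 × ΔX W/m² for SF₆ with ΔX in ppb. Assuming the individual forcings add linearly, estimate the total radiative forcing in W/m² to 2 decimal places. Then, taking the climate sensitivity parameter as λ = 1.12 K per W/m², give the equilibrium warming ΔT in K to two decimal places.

CO₂: 5.27 × ln(472/307) = 5.27 × ln(1.53746) = 5.27 × 0.43013 = 2.2668 W/m².
N₂O: 0.120 × (√359 − √267) = 0.120 × (18.9473 − 16.3401) = 0.120 × 2.6072 = 0.3129 W/m².
SF₆: Δ = 7 − 1 = 6 ppt = 0.006 ppb; ΔF = 0.57 × 0.006 = 0.0034 W/m².
Total ΔF = 2.2668 + 0.3129 + 0.0034 = 2.5831 W/m².
ΔT = λ ΔF = 1.12 × 2.58 = 2.8896 K.

ΔF = 2.58 W/m²; ΔT = 2.89 K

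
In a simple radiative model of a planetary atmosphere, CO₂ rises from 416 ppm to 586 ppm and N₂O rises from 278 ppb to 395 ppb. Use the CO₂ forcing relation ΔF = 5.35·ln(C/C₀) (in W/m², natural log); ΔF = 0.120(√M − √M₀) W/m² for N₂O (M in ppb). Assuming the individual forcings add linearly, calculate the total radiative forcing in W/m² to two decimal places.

CO₂: 5.35 × ln(586/416) = 5.35 × ln(1.40865) = 5.35 × 0.34263 = 1.8331 W/m².
N₂O: 0.120 × (√395 − √278) = 0.120 × (19.8746 − 16.6733) = 0.120 × 3.2013 = 0.3842 W/m².
Total ΔF = 1.8331 + 0.3842 = 2.2173 W/m².

ΔF = 2.22 W/m²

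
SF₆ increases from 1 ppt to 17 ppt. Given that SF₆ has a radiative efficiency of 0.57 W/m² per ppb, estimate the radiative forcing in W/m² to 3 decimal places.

SF₆: Δ = 17 − 1 = 16 ppt = 0.016 ppb; ΔF = 0.57 × 0.016 = 0.0091 W/m².

ΔF = 0.009 W/m²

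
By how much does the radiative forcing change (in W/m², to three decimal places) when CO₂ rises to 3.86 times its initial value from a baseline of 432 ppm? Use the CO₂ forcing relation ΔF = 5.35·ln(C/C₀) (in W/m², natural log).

ΔF = 7.226 W/m²

ΔF = 5.35 × ln(3.86) = 5.35 × 1.35067 = 7.2261 W/m².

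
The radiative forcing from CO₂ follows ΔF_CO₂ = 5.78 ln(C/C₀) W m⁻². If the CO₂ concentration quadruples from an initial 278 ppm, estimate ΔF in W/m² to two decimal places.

ΔF = 5.78 × ln(4) = 5.78 × 1.38629 = 8.0128 W/m².

ΔF = 8.01 W/m²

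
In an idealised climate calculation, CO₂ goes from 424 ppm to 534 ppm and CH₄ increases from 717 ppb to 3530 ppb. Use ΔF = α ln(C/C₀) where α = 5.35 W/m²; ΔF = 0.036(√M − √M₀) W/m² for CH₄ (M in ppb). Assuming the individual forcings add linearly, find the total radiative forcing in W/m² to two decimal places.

CO₂: 5.35 × ln(534/424) = 5.35 × ln(1.25943) = 5.35 × 0.23066 = 1.2340 W/m².
CH₄: 0.036 × (√3530 − √717) = 0.036 × (59.4138 − 26.7769) = 0.036 × 32.6369 = 1.1749 W/m².
Total ΔF = 1.2340 + 1.1749 = 2.4089 W/m².

ΔF = 2.41 W/m²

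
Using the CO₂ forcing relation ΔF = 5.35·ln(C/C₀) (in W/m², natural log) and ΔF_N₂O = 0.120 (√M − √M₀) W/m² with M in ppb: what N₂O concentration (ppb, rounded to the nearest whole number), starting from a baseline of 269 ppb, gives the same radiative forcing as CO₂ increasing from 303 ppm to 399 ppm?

CO₂ forcing: 5.35 × ln(399/303) = 5.35 × 0.275229 = 1.47248 W/m².
Set 0.120(√M − √269) = 1.47248: √M = 1.47248/0.120 + √269 = 12.2707 + 16.4012 = 28.6719.
M = (28.6719)² = 822.08 ppb.

M ≈ 822 ppb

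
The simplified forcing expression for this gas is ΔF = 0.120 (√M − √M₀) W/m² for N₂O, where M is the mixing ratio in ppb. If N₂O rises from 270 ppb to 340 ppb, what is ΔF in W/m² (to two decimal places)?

N₂O: 0.120 × (√340 − √270) = 0.120 × (18.4391 − 16.4317) = 0.120 × 2.0074 = 0.2409 W/m².

ΔF = 0.24 W/m²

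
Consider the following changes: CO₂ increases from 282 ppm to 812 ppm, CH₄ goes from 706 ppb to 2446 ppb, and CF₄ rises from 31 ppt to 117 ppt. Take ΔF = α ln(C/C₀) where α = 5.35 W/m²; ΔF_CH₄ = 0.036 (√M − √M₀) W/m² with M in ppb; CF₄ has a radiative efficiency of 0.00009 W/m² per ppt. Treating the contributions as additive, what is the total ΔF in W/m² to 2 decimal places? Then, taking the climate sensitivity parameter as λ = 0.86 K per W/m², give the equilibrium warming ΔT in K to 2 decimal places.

ΔF = 6.49 W/m²; ΔT = 5.58 K

CO₂: 5.35 × ln(812/282) = 5.35 × ln(2.87943) = 5.35 × 1.05759 = 5.6581 W/m².
CH₄: 0.036 × (√2446 − √706) = 0.036 × (49.4571 − 26.5707) = 0.036 × 22.8864 = 0.8239 W/m².
CF₄: ΔF = 0.00009 × (117 − 31) = 0.00009 × 86 = 0.0077 W/m².
Total ΔF = 5.6581 + 0.8239 + 0.0077 = 6.4897 W/m².
ΔT = λ ΔF = 0.86 × 6.49 = 5.5814 K.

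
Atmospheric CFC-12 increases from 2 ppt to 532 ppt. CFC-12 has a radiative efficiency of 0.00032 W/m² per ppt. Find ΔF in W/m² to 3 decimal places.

CFC-12: ΔF = 0.00032 × (532 − 2) = 0.00032 × 530 = 0.1696 W/m².

ΔF = 0.170 W/m²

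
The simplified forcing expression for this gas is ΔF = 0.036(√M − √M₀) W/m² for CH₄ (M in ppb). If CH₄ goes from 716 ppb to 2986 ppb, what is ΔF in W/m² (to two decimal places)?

CH₄: 0.036 × (√2986 − √716) = 0.036 × (54.6443 − 26.7582) = 0.036 × 27.8861 = 1.0039 W/m².

ΔF = 1.00 W/m²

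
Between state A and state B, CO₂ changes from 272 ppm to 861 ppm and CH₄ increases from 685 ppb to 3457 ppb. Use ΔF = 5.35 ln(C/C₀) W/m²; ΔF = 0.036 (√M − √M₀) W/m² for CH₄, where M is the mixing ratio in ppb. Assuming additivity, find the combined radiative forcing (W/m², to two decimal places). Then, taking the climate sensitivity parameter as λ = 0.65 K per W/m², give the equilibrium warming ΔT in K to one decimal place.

ΔF = 7.34 W/m²; ΔT = 4.8 K

CO₂: 5.35 × ln(861/272) = 5.35 × ln(3.16544) = 5.35 × 1.15229 = 6.1648 W/m².
CH₄: 0.036 × (√3457 − √685) = 0.036 × (58.7963 − 26.1725) = 0.036 × 32.6238 = 1.1745 W/m².
Total ΔF = 6.1648 + 1.1745 = 7.3393 W/m².
ΔT = λ ΔF = 0.65 × 7.34 = 4.7710 K.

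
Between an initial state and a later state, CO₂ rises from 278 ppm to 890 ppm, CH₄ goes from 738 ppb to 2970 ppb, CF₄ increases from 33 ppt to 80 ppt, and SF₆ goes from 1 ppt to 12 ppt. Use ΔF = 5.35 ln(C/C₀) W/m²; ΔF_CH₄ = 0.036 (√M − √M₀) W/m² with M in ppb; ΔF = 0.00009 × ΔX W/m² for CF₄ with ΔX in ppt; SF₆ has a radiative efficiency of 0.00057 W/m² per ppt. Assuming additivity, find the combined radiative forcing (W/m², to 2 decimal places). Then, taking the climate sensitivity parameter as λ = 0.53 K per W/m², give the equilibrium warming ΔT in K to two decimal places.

CO₂: 5.35 × ln(890/278) = 5.35 × ln(3.20144) = 5.35 × 1.16360 = 6.2253 W/m².
CH₄: 0.036 × (√2970 − √738) = 0.036 × (54.4977 − 27.1662) = 0.036 × 27.3315 = 0.9839 W/m².
CF₄: ΔF = 0.00009 × (80 − 33) = 0.00009 × 47 = 0.0042 W/m².
SF₆: ΔF = 0.00057 × (12 − 1) = 0.00057 × 11 = 0.0063 W/m².
Total ΔF = 6.2253 + 0.9839 + 0.0042 + 0.0063 = 7.2197 W/m².
ΔT = λ ΔF = 0.53 × 7.22 = 3.8266 K.

ΔF = 7.22 W/m²; ΔT = 3.83 K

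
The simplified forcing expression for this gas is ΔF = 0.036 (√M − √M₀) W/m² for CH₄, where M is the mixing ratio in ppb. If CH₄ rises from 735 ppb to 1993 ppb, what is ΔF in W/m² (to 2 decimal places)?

CH₄: 0.036 × (√1993 − √735) = 0.036 × (44.6430 − 27.1109) = 0.036 × 17.5321 = 0.6312 W/m².

ΔF = 0.63 W/m²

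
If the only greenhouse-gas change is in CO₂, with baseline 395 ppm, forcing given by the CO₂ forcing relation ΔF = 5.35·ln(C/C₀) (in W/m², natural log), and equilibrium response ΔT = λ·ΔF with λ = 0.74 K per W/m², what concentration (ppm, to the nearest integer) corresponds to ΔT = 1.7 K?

Required forcing: ΔF = ΔT/λ = 1.7/0.74 = 2.2973 W/m².
Then ln(C/395) = ΔF/5.35 = 2.2973/5.35 = 0.42940.
So C = 395 × e^0.42940 = 395 × 1.53634 = 606.85 ppm.

C ≈ 607 ppm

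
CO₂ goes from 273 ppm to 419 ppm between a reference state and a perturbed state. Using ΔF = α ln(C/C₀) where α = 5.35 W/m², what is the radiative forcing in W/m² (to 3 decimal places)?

CO₂ absorption bands are partially saturated, so forcing scales with the logarithm of the concentration ratio.
CO₂: 5.35 × ln(419/273) = 5.35 × ln(1.53480) = 5.35 × 0.42840 = 2.2919 W/m².

ΔF = 2.292 W/m²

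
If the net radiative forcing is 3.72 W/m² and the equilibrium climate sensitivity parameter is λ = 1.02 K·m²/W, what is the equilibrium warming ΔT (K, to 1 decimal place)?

ΔT = λ ΔF = 1.02 × 3.72 = 3.7944 K.

ΔT = 3.8 K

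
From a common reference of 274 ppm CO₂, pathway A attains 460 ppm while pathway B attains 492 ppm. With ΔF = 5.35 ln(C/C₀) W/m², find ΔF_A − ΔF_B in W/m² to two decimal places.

ΔF_A = 5.35 ln(460/274) = 5.35 × 0.51810 = 2.7718 W/m².
ΔF_B = 5.35 ln(492/274) = 5.35 × 0.58535 = 3.1316 W/m².
Difference: 2.7718 − 3.1316 = -0.3598 W/m².
(Equivalently, ΔF_A − ΔF_B = 5.35 ln(460/492) = 5.35 × -0.06725 = -0.3598 W/m².)

ΔF_A − ΔF_B = -0.36 W/m²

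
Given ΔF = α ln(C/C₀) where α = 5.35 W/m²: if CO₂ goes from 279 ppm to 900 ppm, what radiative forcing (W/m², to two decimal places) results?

ΔF = 6.27 W/m²

CO₂: 5.35 × ln(900/279) = 5.35 × ln(3.22581) = 5.35 × 1.17118 = 6.2658 W/m².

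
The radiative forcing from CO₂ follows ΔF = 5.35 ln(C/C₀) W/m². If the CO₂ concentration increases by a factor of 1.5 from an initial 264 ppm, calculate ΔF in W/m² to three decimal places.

ΔF = 5.35 × ln(1.5) = 5.35 × 0.40547 = 2.1693 W/m².

ΔF = 2.169 W/m²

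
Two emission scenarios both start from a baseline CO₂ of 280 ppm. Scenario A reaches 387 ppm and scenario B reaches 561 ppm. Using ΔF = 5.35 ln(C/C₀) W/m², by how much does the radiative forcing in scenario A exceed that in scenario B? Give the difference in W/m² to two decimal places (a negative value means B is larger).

ΔF_A = 5.35 ln(387/280) = 5.35 × 0.32364 = 1.7315 W/m².
ΔF_B = 5.35 ln(561/280) = 5.35 × 0.69493 = 3.7179 W/m².
Difference: 1.7315 − 3.7179 = -1.9864 W/m².

ΔF_A − ΔF_B = -1.99 W/m²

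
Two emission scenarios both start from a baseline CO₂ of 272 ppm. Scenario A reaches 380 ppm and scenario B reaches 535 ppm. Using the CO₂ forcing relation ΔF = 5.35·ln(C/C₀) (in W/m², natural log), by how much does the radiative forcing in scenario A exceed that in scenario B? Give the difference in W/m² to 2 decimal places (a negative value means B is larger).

ΔF_A = 5.35 ln(380/272) = 5.35 × 0.33437 = 1.7889 W/m².
ΔF_B = 5.35 ln(535/272) = 5.35 × 0.67646 = 3.6191 W/m².
Difference: 1.7889 − 3.6191 = -1.8302 W/m².
(Equivalently, ΔF_A − ΔF_B = 5.35 ln(380/535) = 5.35 × -0.34210 = -1.8302 W/m².)

ΔF_A − ΔF_B = -1.83 W/m²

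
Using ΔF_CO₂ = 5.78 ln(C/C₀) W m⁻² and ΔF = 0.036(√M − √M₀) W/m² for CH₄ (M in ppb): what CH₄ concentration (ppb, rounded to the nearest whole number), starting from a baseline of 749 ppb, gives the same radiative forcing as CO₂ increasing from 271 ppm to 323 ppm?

CO₂ forcing: 5.78 × ln(323/271) = 5.78 × 0.175534 = 1.01459 W/m².
Set 0.036(√M − √749) = 1.01459: √M = 1.01459/0.036 + √749 = 28.1831 + 27.3679 = 55.5510.
M = (55.5510)² = 3085.91 ppb.

M ≈ 3086 ppb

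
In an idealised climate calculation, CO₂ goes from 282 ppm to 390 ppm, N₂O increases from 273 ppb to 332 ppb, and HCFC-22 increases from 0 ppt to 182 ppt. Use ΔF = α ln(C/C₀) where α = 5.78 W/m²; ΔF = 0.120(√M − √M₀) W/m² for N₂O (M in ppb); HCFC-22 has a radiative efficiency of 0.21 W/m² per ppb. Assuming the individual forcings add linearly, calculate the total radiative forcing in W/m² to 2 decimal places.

CO₂: 5.78 × ln(390/282) = 5.78 × ln(1.38298) = 5.78 × 0.32424 = 1.8741 W/m².
N₂O: 0.120 × (√332 − √273) = 0.120 × (18.2209 − 16.5227) = 0.120 × 1.6982 = 0.2038 W/m².
HCFC-22: Δ = 182 − 0 = 182 ppt = 0.182 ppb; ΔF = 0.21 × 0.182 = 0.0382 W/m².
Total ΔF = 1.8741 + 0.2038 + 0.0382 = 2.1161 W/m².

ΔF = 2.12 W/m²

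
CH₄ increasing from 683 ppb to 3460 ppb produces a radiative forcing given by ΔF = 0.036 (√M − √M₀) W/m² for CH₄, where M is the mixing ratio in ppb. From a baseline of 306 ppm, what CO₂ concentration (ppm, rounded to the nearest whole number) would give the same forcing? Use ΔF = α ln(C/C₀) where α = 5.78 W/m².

CH₄ forcing: 0.036 × (√3460 − √683) = 0.036 × (58.8218 − 26.1343) = 0.036 × 32.6875 = 1.17675 W/m².
Set 5.78 ln(C/306) = 1.17675: ln(C/306) = 1.17675/5.78 = 0.20359, so C = 306 × e^0.20359 = 306 × 1.22580 = 375.09 ppm.

C ≈ 375 ppm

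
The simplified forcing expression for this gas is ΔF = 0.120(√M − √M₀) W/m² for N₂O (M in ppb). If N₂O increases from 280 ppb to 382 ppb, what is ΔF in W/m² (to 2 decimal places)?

N₂O: 0.120 × (√382 − √280) = 0.120 × (19.5448 − 16.7332) = 0.120 × 2.8116 = 0.3374 W/m².

ΔF = 0.34 W/m²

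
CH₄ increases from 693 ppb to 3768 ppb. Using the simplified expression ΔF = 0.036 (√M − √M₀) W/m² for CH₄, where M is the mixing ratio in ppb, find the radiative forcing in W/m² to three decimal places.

ΔF = 1.262 W/m²

CH₄: 0.036 × (√3768 − √693) = 0.036 × (61.3840 − 26.3249) = 0.036 × 35.0591 = 1.2621 W/m².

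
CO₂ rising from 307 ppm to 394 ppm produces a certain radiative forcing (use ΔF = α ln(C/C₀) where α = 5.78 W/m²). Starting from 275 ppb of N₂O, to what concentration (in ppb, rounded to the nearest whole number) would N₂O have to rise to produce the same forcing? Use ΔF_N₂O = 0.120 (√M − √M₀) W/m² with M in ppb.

M ≈ 818 ppb

CO₂ forcing: 5.78 × ln(394/307) = 5.78 × 0.249503 = 1.44213 W/m².
Set 0.120(√M − √275) = 1.44213: √M = 1.44213/0.120 + √275 = 12.0178 + 16.5831 = 28.6009.
M = (28.6009)² = 818.01 ppb.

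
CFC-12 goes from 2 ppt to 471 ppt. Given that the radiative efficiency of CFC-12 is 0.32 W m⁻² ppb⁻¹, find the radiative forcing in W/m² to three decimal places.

CFC-12: Δ = 471 − 2 = 469 ppt = 0.469 ppb; ΔF = 0.32 × 0.469 = 0.1501 W/m².

ΔF = 0.150 W/m²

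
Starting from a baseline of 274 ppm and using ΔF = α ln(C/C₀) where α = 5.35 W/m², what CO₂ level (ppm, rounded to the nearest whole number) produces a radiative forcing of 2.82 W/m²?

Set 5.35 ln(C/274) = 2.82, so ln(C/274) = 2.82/5.35 = 0.52710.
Then C/274 = e^0.52710 = 1.69401, giving C = 274 × 1.69401 = 464.16 ppm.

C ≈ 464 ppm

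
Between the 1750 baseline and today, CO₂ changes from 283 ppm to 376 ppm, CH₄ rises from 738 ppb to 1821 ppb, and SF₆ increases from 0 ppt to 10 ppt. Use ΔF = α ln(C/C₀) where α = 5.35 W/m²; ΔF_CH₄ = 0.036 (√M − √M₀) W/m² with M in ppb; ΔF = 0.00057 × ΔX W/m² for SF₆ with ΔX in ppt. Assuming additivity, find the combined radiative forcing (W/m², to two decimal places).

CO₂: 5.35 × ln(376/283) = 5.35 × ln(1.32862) = 5.35 × 0.28414 = 1.5201 W/m².
CH₄: 0.036 × (√1821 − √738) = 0.036 × (42.6732 − 27.1662) = 0.036 × 15.5070 = 0.5583 W/m².
SF₆: ΔF = 0.00057 × (10 − 0) = 0.00057 × 10 = 0.0057 W/m².
Total ΔF = 1.5201 + 0.5583 + 0.0057 = 2.0841 W/m².

ΔF = 2.08 W/m²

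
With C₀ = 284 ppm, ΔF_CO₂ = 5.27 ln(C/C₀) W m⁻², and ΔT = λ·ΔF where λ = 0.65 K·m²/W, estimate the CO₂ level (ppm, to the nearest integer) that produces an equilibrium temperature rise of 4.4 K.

C ≈ 1026 ppm

Required forcing: ΔF = ΔT/λ = 4.4/0.65 = 6.7692 W/m².
Then ln(C/284) = ΔF/5.27 = 6.7692/5.27 = 1.28448.
So C = 284 × e^1.28448 = 284 × 3.61279 = 1026.03 ppm.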